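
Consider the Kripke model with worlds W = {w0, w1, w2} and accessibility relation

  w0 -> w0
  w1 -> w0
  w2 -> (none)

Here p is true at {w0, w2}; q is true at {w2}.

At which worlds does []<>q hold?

{w2}

w0: successors {w0}; <>q there: w0:F. ✗
w1: successors {w0}; <>q there: w0:F. ✗
w2: no successors, so []<>q holds vacuously. ✓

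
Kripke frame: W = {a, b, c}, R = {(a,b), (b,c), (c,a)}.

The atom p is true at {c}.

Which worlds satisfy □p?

a: successors {b}; p there: b:F. ✗
b: successors {c}; p there: c:T. ✓
c: successors {a}; p there: a:F. ✗

{b}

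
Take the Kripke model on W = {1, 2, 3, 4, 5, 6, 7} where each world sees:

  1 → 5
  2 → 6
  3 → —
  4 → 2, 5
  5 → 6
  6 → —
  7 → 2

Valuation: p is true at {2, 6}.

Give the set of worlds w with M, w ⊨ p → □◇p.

1: p is F, □◇p is T. ✓
2: p is T, □◇p is F. ✗
3: p is F, □◇p is T. ✓
4: p is F, □◇p is T. ✓
5: p is F, □◇p is F. ✓
6: p is T, □◇p is T. ✓
7: p is F, □◇p is T. ✓

{1, 3, 4, 5, 6, 7}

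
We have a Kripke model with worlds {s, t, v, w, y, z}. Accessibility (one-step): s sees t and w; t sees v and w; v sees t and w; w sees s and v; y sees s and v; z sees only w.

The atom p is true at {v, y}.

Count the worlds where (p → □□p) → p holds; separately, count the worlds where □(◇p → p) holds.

2 and 2

For (p → □□p) → p:
s: p → □□p is T, p is F. ✗
t: p → □□p is T, p is F. ✗
v: p → □□p is F, p is T. ✓
w: p → □□p is T, p is F. ✗
y: p → □□p is F, p is T. ✓
z: p → □□p is T, p is F. ✗
— 2 worlds.
For □(◇p → p):
s: successors {t, w}; ◇p → p there: t:F, w:F. ✗
t: successors {v, w}; ◇p → p there: v:T, w:F. ✗
v: successors {t, w}; ◇p → p there: t:F, w:F. ✗
w: successors {s, v}; ◇p → p there: s:T, v:T. ✓
y: successors {s, v}; ◇p → p there: s:T, v:T. ✓
z: successors {w}; ◇p → p there: w:F. ✗
— 2 worlds.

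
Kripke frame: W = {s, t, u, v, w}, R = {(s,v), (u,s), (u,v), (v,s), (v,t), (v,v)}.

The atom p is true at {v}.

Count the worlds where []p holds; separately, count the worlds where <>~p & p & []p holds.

For []p:
s: successors {v}; p there: v:T. ✓
t: no successors, so []p holds vacuously. ✓
u: successors {s, v}; p there: s:F, v:T. ✗
v: successors {s, t, v}; p there: s:F, t:F, v:T. ✗
w: no successors, so []p holds vacuously. ✓
— 3 worlds.
For <>~p & p & []p:
s: <>~p is F, p & []p is F. ✗
t: <>~p is F, p & []p is F. ✗
u: <>~p is T, p & []p is F. ✗
v: <>~p is T, p & []p is F. ✗
w: <>~p is F, p & []p is F. ✗
— 0 worlds.

3 and 0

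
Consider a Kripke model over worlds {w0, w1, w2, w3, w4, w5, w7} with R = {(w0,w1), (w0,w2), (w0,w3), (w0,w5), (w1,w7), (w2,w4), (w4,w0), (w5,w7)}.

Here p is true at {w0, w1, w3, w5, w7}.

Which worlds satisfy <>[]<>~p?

w0: successors {w1, w2, w3, w5}; []<>~p there: w1:F, w2:F, w3:T, w5:F. ✓
w1: successors {w7}; []<>~p there: w7:T. ✓
w2: successors {w4}; []<>~p there: w4:T. ✓
w3: no successors, so <>[]<>~p fails. ✗
w4: successors {w0}; []<>~p there: w0:F. ✗
w5: successors {w7}; []<>~p there: w7:T. ✓
w7: no successors, so <>[]<>~p fails. ✗

{w0, w1, w2, w5}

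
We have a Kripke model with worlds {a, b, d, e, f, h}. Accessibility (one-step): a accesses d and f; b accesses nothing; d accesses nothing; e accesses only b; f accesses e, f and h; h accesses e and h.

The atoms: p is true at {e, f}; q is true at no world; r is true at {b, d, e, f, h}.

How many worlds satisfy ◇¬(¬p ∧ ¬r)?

4

a: successors {d, f}; ¬(¬p ∧ ¬r) there: d:T, f:T. ✓
b: no successors, so ◇¬(¬p ∧ ¬r) fails. ✗
d: no successors, so ◇¬(¬p ∧ ¬r) fails. ✗
e: successors {b}; ¬(¬p ∧ ¬r) there: b:T. ✓
f: successors {e, f, h}; ¬(¬p ∧ ¬r) there: e:T, f:T, h:T. ✓
h: successors {e, h}; ¬(¬p ∧ ¬r) there: e:T, h:T. ✓
Satisfying worlds: {a, e, f, h}.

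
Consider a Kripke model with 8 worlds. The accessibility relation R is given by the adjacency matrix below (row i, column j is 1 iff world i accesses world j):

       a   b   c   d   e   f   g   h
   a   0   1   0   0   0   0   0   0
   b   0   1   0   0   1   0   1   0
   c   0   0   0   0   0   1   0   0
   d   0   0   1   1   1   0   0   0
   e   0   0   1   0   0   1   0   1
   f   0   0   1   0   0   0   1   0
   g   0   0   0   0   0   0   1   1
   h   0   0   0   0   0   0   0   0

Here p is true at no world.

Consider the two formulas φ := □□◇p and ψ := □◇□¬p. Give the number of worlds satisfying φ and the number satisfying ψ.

For □□◇p:
a: successors {b}; □◇p there: b:F. ✗
b: successors {b, e, g}; □◇p there: b:F, e:F, g:F. ✗
c: successors {f}; □◇p there: f:F. ✗
d: successors {c, d, e}; □◇p there: c:F, d:F, e:F. ✗
e: successors {c, f, h}; □◇p there: c:F, f:F, h:T. ✗
f: successors {c, g}; □◇p there: c:F, g:F. ✗
g: successors {g, h}; □◇p there: g:F, h:T. ✗
h: no successors, so □□◇p holds vacuously. ✓
— 1 world.
For □◇□¬p:
a: successors {b}; ◇□¬p there: b:T. ✓
b: successors {b, e, g}; ◇□¬p there: b:T, e:T, g:T. ✓
c: successors {f}; ◇□¬p there: f:T. ✓
d: successors {c, d, e}; ◇□¬p there: c:T, d:T, e:T. ✓
e: successors {c, f, h}; ◇□¬p there: c:T, f:T, h:F. ✗
f: successors {c, g}; ◇□¬p there: c:T, g:T. ✓
g: successors {g, h}; ◇□¬p there: g:T, h:F. ✗
h: no successors, so □◇□¬p holds vacuously. ✓
— 6 worlds.

1 and 6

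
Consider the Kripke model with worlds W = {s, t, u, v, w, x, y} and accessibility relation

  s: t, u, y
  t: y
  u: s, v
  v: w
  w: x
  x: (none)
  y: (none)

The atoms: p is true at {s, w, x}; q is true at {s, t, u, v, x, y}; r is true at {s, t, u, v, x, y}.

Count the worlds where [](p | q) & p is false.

4

s: [](p | q) is T, p is T. ✓
t: [](p | q) is T, p is F. ✗
u: [](p | q) is T, p is F. ✗
v: [](p | q) is T, p is F. ✗
w: [](p | q) is T, p is T. ✓
x: [](p | q) is T, p is T. ✓
y: [](p | q) is T, p is F. ✗
Satisfying worlds: {s, w, x}.
So [](p | q) & p fails at the other 4 worlds.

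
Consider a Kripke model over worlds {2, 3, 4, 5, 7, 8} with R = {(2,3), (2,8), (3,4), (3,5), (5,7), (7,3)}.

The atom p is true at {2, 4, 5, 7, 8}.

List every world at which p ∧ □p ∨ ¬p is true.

2: p ∧ □p is F, ¬p is F. ✗
3: p ∧ □p is F, ¬p is T. ✓
4: p ∧ □p is T, ¬p is F. ✓
5: p ∧ □p is T, ¬p is F. ✓
7: p ∧ □p is F, ¬p is F. ✗
8: p ∧ □p is T, ¬p is F. ✓

{3, 4, 5, 8}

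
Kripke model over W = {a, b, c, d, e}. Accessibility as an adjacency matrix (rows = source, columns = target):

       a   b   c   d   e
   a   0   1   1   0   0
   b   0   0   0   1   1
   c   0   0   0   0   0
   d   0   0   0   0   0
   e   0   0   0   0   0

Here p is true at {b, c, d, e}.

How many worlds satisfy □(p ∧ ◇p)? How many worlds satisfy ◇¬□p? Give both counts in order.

3 and 0

For □(p ∧ ◇p):
a: successors {b, c}; p ∧ ◇p there: b:T, c:F. ✗
b: successors {d, e}; p ∧ ◇p there: d:F, e:F. ✗
c: no successors, so □(p ∧ ◇p) holds vacuously. ✓
d: no successors, so □(p ∧ ◇p) holds vacuously. ✓
e: no successors, so □(p ∧ ◇p) holds vacuously. ✓
— 3 worlds.
For ◇¬□p:
a: successors {b, c}; ¬□p there: b:F, c:F. ✗
b: successors {d, e}; ¬□p there: d:F, e:F. ✗
c: no successors, so ◇¬□p fails. ✗
d: no successors, so ◇¬□p fails. ✗
e: no successors, so ◇¬□p fails. ✗
— 0 worlds.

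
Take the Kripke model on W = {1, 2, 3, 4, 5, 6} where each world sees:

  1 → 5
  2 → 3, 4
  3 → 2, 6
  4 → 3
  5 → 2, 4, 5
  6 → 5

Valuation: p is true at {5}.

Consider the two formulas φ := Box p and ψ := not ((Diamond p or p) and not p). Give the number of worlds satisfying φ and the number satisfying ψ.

2 and 4

For Box p:
1: successors {5}; p there: 5:T. ✓
2: successors {3, 4}; p there: 3:F, 4:F. ✗
3: successors {2, 6}; p there: 2:F, 6:F. ✗
4: successors {3}; p there: 3:F. ✗
5: successors {2, 4, 5}; p there: 2:F, 4:F, 5:T. ✗
6: successors {5}; p there: 5:T. ✓
— 2 worlds.
For not ((Diamond p or p) and not p):
1: (Diamond p or p) and not p is T. ✗
2: (Diamond p or p) and not p is F. ✓
3: (Diamond p or p) and not p is F. ✓
4: (Diamond p or p) and not p is F. ✓
5: (Diamond p or p) and not p is F. ✓
6: (Diamond p or p) and not p is T. ✗
— 4 worlds.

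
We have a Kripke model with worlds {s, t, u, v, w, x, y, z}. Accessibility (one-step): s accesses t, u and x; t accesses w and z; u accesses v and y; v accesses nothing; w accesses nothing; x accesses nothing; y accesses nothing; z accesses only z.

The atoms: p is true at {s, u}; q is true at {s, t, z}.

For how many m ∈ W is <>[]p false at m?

s: successors {t, u, x}; []p there: t:F, u:F, x:T. ✓
t: successors {w, z}; []p there: w:T, z:F. ✓
u: successors {v, y}; []p there: v:T, y:T. ✓
v: no successors, so <>[]p fails. ✗
w: no successors, so <>[]p fails. ✗
x: no successors, so <>[]p fails. ✗
y: no successors, so <>[]p fails. ✗
z: successors {z}; []p there: z:F. ✗
Satisfying worlds: {s, t, u}.
So <>[]p fails at the other 5 worlds.

5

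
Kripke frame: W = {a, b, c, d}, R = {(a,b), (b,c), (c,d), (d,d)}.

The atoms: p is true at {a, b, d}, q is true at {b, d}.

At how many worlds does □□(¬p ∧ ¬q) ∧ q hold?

a: □□(¬p ∧ ¬q) is T, q is F. ✗
b: □□(¬p ∧ ¬q) is F, q is T. ✗
c: □□(¬p ∧ ¬q) is F, q is F. ✗
d: □□(¬p ∧ ¬q) is F, q is T. ✗
Satisfying worlds: ∅.

0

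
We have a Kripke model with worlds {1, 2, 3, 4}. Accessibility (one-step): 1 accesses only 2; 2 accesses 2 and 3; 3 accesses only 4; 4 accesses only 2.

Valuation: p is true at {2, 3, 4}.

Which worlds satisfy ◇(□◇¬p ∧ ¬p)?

1: successors {2}; □◇¬p ∧ ¬p there: 2:F. ✗
2: successors {2, 3}; □◇¬p ∧ ¬p there: 2:F, 3:F. ✗
3: successors {4}; □◇¬p ∧ ¬p there: 4:F. ✗
4: successors {2}; □◇¬p ∧ ¬p there: 2:F. ✗

∅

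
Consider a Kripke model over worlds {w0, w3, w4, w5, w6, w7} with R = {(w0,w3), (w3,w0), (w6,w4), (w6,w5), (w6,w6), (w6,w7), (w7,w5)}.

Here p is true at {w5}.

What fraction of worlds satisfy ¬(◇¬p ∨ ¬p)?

1/6

w0: ◇¬p ∨ ¬p is T. ✗
w3: ◇¬p ∨ ¬p is T. ✗
w4: ◇¬p ∨ ¬p is T. ✗
w5: ◇¬p ∨ ¬p is F. ✓
w6: ◇¬p ∨ ¬p is T. ✗
w7: ◇¬p ∨ ¬p is T. ✗
That's 1 of 6 worlds, so 1/6.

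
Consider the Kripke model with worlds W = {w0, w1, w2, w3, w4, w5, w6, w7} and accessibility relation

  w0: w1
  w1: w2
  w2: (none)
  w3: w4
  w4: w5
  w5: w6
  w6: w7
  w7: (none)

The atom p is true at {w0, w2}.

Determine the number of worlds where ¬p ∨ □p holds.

w0: ¬p is F, □p is F. ✗
w1: ¬p is T, □p is T. ✓
w2: ¬p is F, □p is T. ✓
w3: ¬p is T, □p is F. ✓
w4: ¬p is T, □p is F. ✓
w5: ¬p is T, □p is F. ✓
w6: ¬p is T, □p is F. ✓
w7: ¬p is T, □p is T. ✓
Satisfying worlds: {w1, w2, w3, w4, w5, w6, w7}.

7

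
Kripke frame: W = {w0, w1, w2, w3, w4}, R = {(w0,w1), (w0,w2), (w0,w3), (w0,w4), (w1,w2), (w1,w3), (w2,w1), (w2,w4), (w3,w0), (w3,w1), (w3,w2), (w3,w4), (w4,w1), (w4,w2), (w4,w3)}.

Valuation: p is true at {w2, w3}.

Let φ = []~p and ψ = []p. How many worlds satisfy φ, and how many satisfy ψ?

For []~p:
w0: successors {w1, w2, w3, w4}; ~p there: w1:T, w2:F, w3:F, w4:T. ✗
w1: successors {w2, w3}; ~p there: w2:F, w3:F. ✗
w2: successors {w1, w4}; ~p there: w1:T, w4:T. ✓
w3: successors {w0, w1, w2, w4}; ~p there: w0:T, w1:T, w2:F, w4:T. ✗
w4: successors {w1, w2, w3}; ~p there: w1:T, w2:F, w3:F. ✗
— 1 world.
For []p:
w0: successors {w1, w2, w3, w4}; p there: w1:F, w2:T, w3:T, w4:F. ✗
w1: successors {w2, w3}; p there: w2:T, w3:T. ✓
w2: successors {w1, w4}; p there: w1:F, w4:F. ✗
w3: successors {w0, w1, w2, w4}; p there: w0:F, w1:F, w2:T, w4:F. ✗
w4: successors {w1, w2, w3}; p there: w1:F, w2:T, w3:T. ✗
— 1 world.

1 and 1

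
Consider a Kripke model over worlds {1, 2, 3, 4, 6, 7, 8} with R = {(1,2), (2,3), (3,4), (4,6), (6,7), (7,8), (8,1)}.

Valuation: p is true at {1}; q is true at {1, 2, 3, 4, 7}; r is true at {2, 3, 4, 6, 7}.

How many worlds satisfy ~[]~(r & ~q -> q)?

1: []~(r & ~q -> q) is F. ✓
2: []~(r & ~q -> q) is F. ✓
3: []~(r & ~q -> q) is F. ✓
4: []~(r & ~q -> q) is T. ✗
6: []~(r & ~q -> q) is F. ✓
7: []~(r & ~q -> q) is F. ✓
8: []~(r & ~q -> q) is F. ✓
Satisfying worlds: {1, 2, 3, 6, 7, 8}.

6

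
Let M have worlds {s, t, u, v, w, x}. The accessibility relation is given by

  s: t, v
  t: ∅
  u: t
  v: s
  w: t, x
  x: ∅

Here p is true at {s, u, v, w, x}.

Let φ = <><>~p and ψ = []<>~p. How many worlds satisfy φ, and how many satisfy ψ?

For <><>~p:
s: successors {t, v}; <>~p there: t:F, v:F. ✗
t: no successors, so <><>~p fails. ✗
u: successors {t}; <>~p there: t:F. ✗
v: successors {s}; <>~p there: s:T. ✓
w: successors {t, x}; <>~p there: t:F, x:F. ✗
x: no successors, so <><>~p fails. ✗
— 1 world.
For []<>~p:
s: successors {t, v}; <>~p there: t:F, v:F. ✗
t: no successors, so []<>~p holds vacuously. ✓
u: successors {t}; <>~p there: t:F. ✗
v: successors {s}; <>~p there: s:T. ✓
w: successors {t, x}; <>~p there: t:F, x:F. ✗
x: no successors, so []<>~p holds vacuously. ✓
— 3 worlds.

1 and 3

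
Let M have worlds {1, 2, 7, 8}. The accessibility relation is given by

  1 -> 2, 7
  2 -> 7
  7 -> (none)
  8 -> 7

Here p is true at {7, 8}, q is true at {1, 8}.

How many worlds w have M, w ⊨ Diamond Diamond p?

1: successors {2, 7}; Diamond p there: 2:T, 7:F. ✓
2: successors {7}; Diamond p there: 7:F. ✗
7: no successors, so Diamond Diamond p fails. ✗
8: successors {7}; Diamond p there: 7:F. ✗
Satisfying worlds: {1}.

1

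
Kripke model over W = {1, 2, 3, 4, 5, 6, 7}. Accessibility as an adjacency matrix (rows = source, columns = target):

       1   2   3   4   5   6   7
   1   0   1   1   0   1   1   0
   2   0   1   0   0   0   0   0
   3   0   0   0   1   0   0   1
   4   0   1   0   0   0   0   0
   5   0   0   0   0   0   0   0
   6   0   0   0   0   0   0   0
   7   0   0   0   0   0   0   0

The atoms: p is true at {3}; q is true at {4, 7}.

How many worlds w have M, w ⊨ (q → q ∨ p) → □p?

3

1: q → q ∨ p is T, □p is F. ✗
2: q → q ∨ p is T, □p is F. ✗
3: q → q ∨ p is T, □p is F. ✗
4: q → q ∨ p is T, □p is F. ✗
5: q → q ∨ p is T, □p is T. ✓
6: q → q ∨ p is T, □p is T. ✓
7: q → q ∨ p is T, □p is T. ✓
Satisfying worlds: {5, 6, 7}.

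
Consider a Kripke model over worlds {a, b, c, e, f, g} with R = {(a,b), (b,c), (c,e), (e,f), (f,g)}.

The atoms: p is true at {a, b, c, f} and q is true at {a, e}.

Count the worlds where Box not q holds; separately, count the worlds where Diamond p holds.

5 and 3

For Box not q:
a: successors {b}; not q there: b:T. ✓
b: successors {c}; not q there: c:T. ✓
c: successors {e}; not q there: e:F. ✗
e: successors {f}; not q there: f:T. ✓
f: successors {g}; not q there: g:T. ✓
g: no successors, so Box not q holds vacuously. ✓
— 5 worlds.
For Diamond p:
a: successors {b}; p there: b:T. ✓
b: successors {c}; p there: c:T. ✓
c: successors {e}; p there: e:F. ✗
e: successors {f}; p there: f:T. ✓
f: successors {g}; p there: g:F. ✗
g: no successors, so Diamond p fails. ✗
— 3 worlds.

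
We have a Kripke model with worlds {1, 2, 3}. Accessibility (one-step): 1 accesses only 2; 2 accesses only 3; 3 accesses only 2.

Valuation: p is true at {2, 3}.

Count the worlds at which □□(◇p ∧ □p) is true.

1: successors {2}; □(◇p ∧ □p) there: 2:T. ✓
2: successors {3}; □(◇p ∧ □p) there: 3:T. ✓
3: successors {2}; □(◇p ∧ □p) there: 2:T. ✓
Satisfying worlds: {1, 2, 3}.

3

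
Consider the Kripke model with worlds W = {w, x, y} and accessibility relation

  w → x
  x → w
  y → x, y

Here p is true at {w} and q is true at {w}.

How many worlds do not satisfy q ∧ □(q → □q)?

w: q is T, □(q → □q) is T. ✓
x: q is F, □(q → □q) is F. ✗
y: q is F, □(q → □q) is T. ✗
Satisfying worlds: {w}.
So q ∧ □(q → □q) fails at the other 2 worlds.

2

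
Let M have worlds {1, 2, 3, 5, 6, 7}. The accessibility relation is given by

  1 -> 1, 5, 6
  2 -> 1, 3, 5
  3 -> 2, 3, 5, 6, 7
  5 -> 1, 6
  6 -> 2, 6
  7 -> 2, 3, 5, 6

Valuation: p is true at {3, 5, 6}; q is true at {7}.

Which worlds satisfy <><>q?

1: successors {1, 5, 6}; <>q there: 1:F, 5:F, 6:F. ✗
2: successors {1, 3, 5}; <>q there: 1:F, 3:T, 5:F. ✓
3: successors {2, 3, 5, 6, 7}; <>q there: 2:F, 3:T, 5:F, 6:F, 7:F. ✓
5: successors {1, 6}; <>q there: 1:F, 6:F. ✗
6: successors {2, 6}; <>q there: 2:F, 6:F. ✗
7: successors {2, 3, 5, 6}; <>q there: 2:F, 3:T, 5:F, 6:F. ✓

{2, 3, 7}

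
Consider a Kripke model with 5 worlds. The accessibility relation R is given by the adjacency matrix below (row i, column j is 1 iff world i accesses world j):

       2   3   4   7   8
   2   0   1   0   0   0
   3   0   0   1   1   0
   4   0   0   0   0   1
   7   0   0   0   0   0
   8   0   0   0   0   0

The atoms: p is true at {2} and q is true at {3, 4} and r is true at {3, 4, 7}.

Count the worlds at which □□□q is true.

2: successors {3}; □□q there: 3:F. ✗
3: successors {4, 7}; □□q there: 4:T, 7:T. ✓
4: successors {8}; □□q there: 8:T. ✓
7: no successors, so □□□q holds vacuously. ✓
8: no successors, so □□□q holds vacuously. ✓
Satisfying worlds: {3, 4, 7, 8}.

4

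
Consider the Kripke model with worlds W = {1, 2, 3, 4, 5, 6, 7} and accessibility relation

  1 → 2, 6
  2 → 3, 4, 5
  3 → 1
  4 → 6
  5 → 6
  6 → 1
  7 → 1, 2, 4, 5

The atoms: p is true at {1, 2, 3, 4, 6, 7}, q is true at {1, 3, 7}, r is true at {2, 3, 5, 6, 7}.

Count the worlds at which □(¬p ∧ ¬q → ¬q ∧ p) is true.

5

1: successors {2, 6}; ¬p ∧ ¬q → ¬q ∧ p there: 2:T, 6:T. ✓
2: successors {3, 4, 5}; ¬p ∧ ¬q → ¬q ∧ p there: 3:T, 4:T, 5:F. ✗
3: successors {1}; ¬p ∧ ¬q → ¬q ∧ p there: 1:T. ✓
4: successors {6}; ¬p ∧ ¬q → ¬q ∧ p there: 6:T. ✓
5: successors {6}; ¬p ∧ ¬q → ¬q ∧ p there: 6:T. ✓
6: successors {1}; ¬p ∧ ¬q → ¬q ∧ p there: 1:T. ✓
7: successors {1, 2, 4, 5}; ¬p ∧ ¬q → ¬q ∧ p there: 1:T, 2:T, 4:T, 5:F. ✗
Satisfying worlds: {1, 3, 4, 5, 6}.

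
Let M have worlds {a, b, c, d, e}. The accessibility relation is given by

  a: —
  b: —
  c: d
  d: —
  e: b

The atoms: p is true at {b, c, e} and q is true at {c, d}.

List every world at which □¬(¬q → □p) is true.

{a, b, d}

a: no successors, so □¬(¬q → □p) holds vacuously. ✓
b: no successors, so □¬(¬q → □p) holds vacuously. ✓
c: successors {d}; ¬(¬q → □p) there: d:F. ✗
d: no successors, so □¬(¬q → □p) holds vacuously. ✓
e: successors {b}; ¬(¬q → □p) there: b:F. ✗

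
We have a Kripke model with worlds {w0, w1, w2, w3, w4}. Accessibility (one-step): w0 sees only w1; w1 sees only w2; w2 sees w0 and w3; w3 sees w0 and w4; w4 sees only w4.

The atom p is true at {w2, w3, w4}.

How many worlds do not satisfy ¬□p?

2

w0: □p is F. ✓
w1: □p is T. ✗
w2: □p is F. ✓
w3: □p is F. ✓
w4: □p is T. ✗
Satisfying worlds: {w0, w2, w3}.
So ¬□p fails at the other 2 worlds.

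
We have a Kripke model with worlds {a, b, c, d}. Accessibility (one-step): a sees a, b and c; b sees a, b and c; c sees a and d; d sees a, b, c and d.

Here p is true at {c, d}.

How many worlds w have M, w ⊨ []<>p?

4

a: successors {a, b, c}; <>p there: a:T, b:T, c:T. ✓
b: successors {a, b, c}; <>p there: a:T, b:T, c:T. ✓
c: successors {a, d}; <>p there: a:T, d:T. ✓
d: successors {a, b, c, d}; <>p there: a:T, b:T, c:T, d:T. ✓
Satisfying worlds: {a, b, c, d}.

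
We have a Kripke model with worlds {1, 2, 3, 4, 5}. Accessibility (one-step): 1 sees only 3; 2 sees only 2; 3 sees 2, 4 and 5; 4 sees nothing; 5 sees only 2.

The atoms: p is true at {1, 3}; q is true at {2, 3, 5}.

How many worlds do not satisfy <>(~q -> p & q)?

1

1: successors {3}; ~q -> p & q there: 3:T. ✓
2: successors {2}; ~q -> p & q there: 2:T. ✓
3: successors {2, 4, 5}; ~q -> p & q there: 2:T, 4:F, 5:T. ✓
4: no successors, so <>(~q -> p & q) fails. ✗
5: successors {2}; ~q -> p & q there: 2:T. ✓
Satisfying worlds: {1, 2, 3, 5}.
So <>(~q -> p & q) fails at the other 1 world.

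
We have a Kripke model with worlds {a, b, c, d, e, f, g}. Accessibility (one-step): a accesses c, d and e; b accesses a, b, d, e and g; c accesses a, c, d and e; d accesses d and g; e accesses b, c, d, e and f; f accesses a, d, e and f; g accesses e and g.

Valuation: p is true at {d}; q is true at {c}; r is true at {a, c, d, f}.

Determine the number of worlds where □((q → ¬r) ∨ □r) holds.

a: successors {c, d, e}; (q → ¬r) ∨ □r there: c:F, d:T, e:T. ✗
b: successors {a, b, d, e, g}; (q → ¬r) ∨ □r there: a:T, b:T, d:T, e:T, g:T. ✓
c: successors {a, c, d, e}; (q → ¬r) ∨ □r there: a:T, c:F, d:T, e:T. ✗
d: successors {d, g}; (q → ¬r) ∨ □r there: d:T, g:T. ✓
e: successors {b, c, d, e, f}; (q → ¬r) ∨ □r there: b:T, c:F, d:T, e:T, f:T. ✗
f: successors {a, d, e, f}; (q → ¬r) ∨ □r there: a:T, d:T, e:T, f:T. ✓
g: successors {e, g}; (q → ¬r) ∨ □r there: e:T, g:T. ✓
Satisfying worlds: {b, d, f, g}.

4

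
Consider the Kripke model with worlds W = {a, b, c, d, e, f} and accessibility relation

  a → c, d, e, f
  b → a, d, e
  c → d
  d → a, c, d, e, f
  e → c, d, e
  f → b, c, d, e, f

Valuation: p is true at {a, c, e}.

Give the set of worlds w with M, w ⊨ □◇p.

a: successors {c, d, e, f}; ◇p there: c:F, d:T, e:T, f:T. ✗
b: successors {a, d, e}; ◇p there: a:T, d:T, e:T. ✓
c: successors {d}; ◇p there: d:T. ✓
d: successors {a, c, d, e, f}; ◇p there: a:T, c:F, d:T, e:T, f:T. ✗
e: successors {c, d, e}; ◇p there: c:F, d:T, e:T. ✗
f: successors {b, c, d, e, f}; ◇p there: b:T, c:F, d:T, e:T, f:T. ✗

{b, c}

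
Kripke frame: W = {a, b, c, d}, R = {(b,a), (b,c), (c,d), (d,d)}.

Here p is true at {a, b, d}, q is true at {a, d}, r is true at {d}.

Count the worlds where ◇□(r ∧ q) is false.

a: no successors, so ◇□(r ∧ q) fails. ✗
b: successors {a, c}; □(r ∧ q) there: a:T, c:T. ✓
c: successors {d}; □(r ∧ q) there: d:T. ✓
d: successors {d}; □(r ∧ q) there: d:T. ✓
Satisfying worlds: {b, c, d}.
So ◇□(r ∧ q) fails at the other 1 world.

1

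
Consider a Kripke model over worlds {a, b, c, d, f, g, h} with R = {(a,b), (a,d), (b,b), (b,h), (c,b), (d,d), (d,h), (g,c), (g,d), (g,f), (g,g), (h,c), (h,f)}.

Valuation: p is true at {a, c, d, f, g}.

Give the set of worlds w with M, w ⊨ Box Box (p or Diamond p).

a: successors {b, d}; Box (p or Diamond p) there: b:F, d:T. ✗
b: successors {b, h}; Box (p or Diamond p) there: b:F, h:T. ✗
c: successors {b}; Box (p or Diamond p) there: b:F. ✗
d: successors {d, h}; Box (p or Diamond p) there: d:T, h:T. ✓
f: no successors, so Box Box (p or Diamond p) holds vacuously. ✓
g: successors {c, d, f, g}; Box (p or Diamond p) there: c:F, d:T, f:T, g:T. ✗
h: successors {c, f}; Box (p or Diamond p) there: c:F, f:T. ✗

{d, f}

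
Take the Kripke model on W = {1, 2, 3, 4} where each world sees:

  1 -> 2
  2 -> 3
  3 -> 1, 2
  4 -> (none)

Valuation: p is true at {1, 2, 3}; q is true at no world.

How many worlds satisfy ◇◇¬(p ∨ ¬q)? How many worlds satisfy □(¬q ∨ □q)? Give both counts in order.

For ◇◇¬(p ∨ ¬q):
1: successors {2}; ◇¬(p ∨ ¬q) there: 2:F. ✗
2: successors {3}; ◇¬(p ∨ ¬q) there: 3:F. ✗
3: successors {1, 2}; ◇¬(p ∨ ¬q) there: 1:F, 2:F. ✗
4: no successors, so ◇◇¬(p ∨ ¬q) fails. ✗
— 0 worlds.
For □(¬q ∨ □q):
1: successors {2}; ¬q ∨ □q there: 2:T. ✓
2: successors {3}; ¬q ∨ □q there: 3:T. ✓
3: successors {1, 2}; ¬q ∨ □q there: 1:T, 2:T. ✓
4: no successors, so □(¬q ∨ □q) holds vacuously. ✓
— 4 worlds.

0 and 4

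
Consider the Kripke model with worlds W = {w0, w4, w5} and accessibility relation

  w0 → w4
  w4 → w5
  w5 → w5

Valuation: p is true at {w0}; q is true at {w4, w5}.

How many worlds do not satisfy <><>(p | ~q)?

3

w0: successors {w4}; <>(p | ~q) there: w4:F. ✗
w4: successors {w5}; <>(p | ~q) there: w5:F. ✗
w5: successors {w5}; <>(p | ~q) there: w5:F. ✗
Satisfying worlds: ∅.
So <><>(p | ~q) fails at the other 3 worlds.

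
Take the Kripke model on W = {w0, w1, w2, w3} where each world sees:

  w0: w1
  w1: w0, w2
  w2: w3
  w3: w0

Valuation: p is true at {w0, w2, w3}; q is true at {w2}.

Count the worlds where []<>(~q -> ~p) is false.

w0: successors {w1}; <>(~q -> ~p) there: w1:T. ✓
w1: successors {w0, w2}; <>(~q -> ~p) there: w0:T, w2:F. ✗
w2: successors {w3}; <>(~q -> ~p) there: w3:F. ✗
w3: successors {w0}; <>(~q -> ~p) there: w0:T. ✓
Satisfying worlds: {w0, w3}.
So []<>(~q -> ~p) fails at the other 2 worlds.

2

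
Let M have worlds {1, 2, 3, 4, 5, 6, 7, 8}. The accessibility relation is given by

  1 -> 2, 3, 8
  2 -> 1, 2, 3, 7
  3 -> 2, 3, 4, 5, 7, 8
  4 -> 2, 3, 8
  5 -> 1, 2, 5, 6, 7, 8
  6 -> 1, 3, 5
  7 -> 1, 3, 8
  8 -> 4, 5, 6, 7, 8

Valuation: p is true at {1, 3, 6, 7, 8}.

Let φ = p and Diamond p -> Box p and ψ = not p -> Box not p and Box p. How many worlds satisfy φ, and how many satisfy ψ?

For p and Diamond p -> Box p:
1: p and Diamond p is T, Box p is F. ✗
2: p and Diamond p is F, Box p is F. ✓
3: p and Diamond p is T, Box p is F. ✗
4: p and Diamond p is F, Box p is F. ✓
5: p and Diamond p is F, Box p is F. ✓
6: p and Diamond p is T, Box p is F. ✗
7: p and Diamond p is T, Box p is T. ✓
8: p and Diamond p is T, Box p is F. ✗
— 4 worlds.
For not p -> Box not p and Box p:
1: not p is F, Box not p and Box p is F. ✓
2: not p is T, Box not p and Box p is F. ✗
3: not p is F, Box not p and Box p is F. ✓
4: not p is T, Box not p and Box p is F. ✗
5: not p is T, Box not p and Box p is F. ✗
6: not p is F, Box not p and Box p is F. ✓
7: not p is F, Box not p and Box p is F. ✓
8: not p is F, Box not p and Box p is F. ✓
— 5 worlds.

4 and 5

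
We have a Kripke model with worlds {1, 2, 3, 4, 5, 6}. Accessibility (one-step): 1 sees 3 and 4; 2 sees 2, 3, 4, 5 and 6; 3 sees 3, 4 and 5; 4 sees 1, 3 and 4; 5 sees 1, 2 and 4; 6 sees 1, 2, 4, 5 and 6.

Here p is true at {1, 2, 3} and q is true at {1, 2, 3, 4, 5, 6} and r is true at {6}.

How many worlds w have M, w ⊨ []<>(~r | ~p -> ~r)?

6

1: successors {3, 4}; <>(~r | ~p -> ~r) there: 3:T, 4:T. ✓
2: successors {2, 3, 4, 5, 6}; <>(~r | ~p -> ~r) there: 2:T, 3:T, 4:T, 5:T, 6:T. ✓
3: successors {3, 4, 5}; <>(~r | ~p -> ~r) there: 3:T, 4:T, 5:T. ✓
4: successors {1, 3, 4}; <>(~r | ~p -> ~r) there: 1:T, 3:T, 4:T. ✓
5: successors {1, 2, 4}; <>(~r | ~p -> ~r) there: 1:T, 2:T, 4:T. ✓
6: successors {1, 2, 4, 5, 6}; <>(~r | ~p -> ~r) there: 1:T, 2:T, 4:T, 5:T, 6:T. ✓
Satisfying worlds: {1, 2, 3, 4, 5, 6}.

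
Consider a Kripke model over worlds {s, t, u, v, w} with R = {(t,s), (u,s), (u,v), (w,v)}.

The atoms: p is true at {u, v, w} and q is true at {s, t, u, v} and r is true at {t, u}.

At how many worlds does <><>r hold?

s: no successors, so <><>r fails. ✗
t: successors {s}; <>r there: s:F. ✗
u: successors {s, v}; <>r there: s:F, v:F. ✗
v: no successors, so <><>r fails. ✗
w: successors {v}; <>r there: v:F. ✗
Satisfying worlds: ∅.

0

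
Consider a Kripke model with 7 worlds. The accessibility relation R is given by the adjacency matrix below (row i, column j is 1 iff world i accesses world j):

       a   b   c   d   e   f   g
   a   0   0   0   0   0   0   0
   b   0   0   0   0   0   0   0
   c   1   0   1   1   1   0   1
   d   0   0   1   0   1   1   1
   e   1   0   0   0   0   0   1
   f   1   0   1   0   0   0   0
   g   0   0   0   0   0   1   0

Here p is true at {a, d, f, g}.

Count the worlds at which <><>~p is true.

4

a: no successors, so <><>~p fails. ✗
b: no successors, so <><>~p fails. ✗
c: successors {a, c, d, e, g}; <>~p there: a:F, c:T, d:T, e:F, g:F. ✓
d: successors {c, e, f, g}; <>~p there: c:T, e:F, f:T, g:F. ✓
e: successors {a, g}; <>~p there: a:F, g:F. ✗
f: successors {a, c}; <>~p there: a:F, c:T. ✓
g: successors {f}; <>~p there: f:T. ✓
Satisfying worlds: {c, d, f, g}.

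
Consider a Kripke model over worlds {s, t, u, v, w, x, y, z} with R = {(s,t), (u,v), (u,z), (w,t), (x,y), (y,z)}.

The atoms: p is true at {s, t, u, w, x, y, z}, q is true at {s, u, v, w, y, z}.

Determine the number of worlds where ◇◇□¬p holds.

1

s: successors {t}; ◇□¬p there: t:F. ✗
t: no successors, so ◇◇□¬p fails. ✗
u: successors {v, z}; ◇□¬p there: v:F, z:F. ✗
v: no successors, so ◇◇□¬p fails. ✗
w: successors {t}; ◇□¬p there: t:F. ✗
x: successors {y}; ◇□¬p there: y:T. ✓
y: successors {z}; ◇□¬p there: z:F. ✗
z: no successors, so ◇◇□¬p fails. ✗
Satisfying worlds: {x}.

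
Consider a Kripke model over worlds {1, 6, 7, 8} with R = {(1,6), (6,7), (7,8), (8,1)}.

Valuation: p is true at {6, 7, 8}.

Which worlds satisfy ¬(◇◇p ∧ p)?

{1, 7}

1: ◇◇p ∧ p is F. ✓
6: ◇◇p ∧ p is T. ✗
7: ◇◇p ∧ p is F. ✓
8: ◇◇p ∧ p is T. ✗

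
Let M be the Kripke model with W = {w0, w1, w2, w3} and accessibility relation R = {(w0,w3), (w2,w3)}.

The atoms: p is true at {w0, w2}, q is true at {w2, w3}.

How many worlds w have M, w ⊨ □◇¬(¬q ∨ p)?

2

w0: successors {w3}; ◇¬(¬q ∨ p) there: w3:F. ✗
w1: no successors, so □◇¬(¬q ∨ p) holds vacuously. ✓
w2: successors {w3}; ◇¬(¬q ∨ p) there: w3:F. ✗
w3: no successors, so □◇¬(¬q ∨ p) holds vacuously. ✓
Satisfying worlds: {w1, w3}.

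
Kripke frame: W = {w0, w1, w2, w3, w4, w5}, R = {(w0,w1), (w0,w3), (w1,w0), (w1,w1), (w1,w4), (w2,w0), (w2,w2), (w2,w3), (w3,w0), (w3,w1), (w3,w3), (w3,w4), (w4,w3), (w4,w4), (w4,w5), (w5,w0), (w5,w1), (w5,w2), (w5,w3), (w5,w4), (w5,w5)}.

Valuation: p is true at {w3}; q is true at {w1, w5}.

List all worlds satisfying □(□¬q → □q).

{w0, w1, w3, w4}

w0: successors {w1, w3}; □¬q → □q there: w1:T, w3:T. ✓
w1: successors {w0, w1, w4}; □¬q → □q there: w0:T, w1:T, w4:T. ✓
w2: successors {w0, w2, w3}; □¬q → □q there: w0:T, w2:F, w3:T. ✗
w3: successors {w0, w1, w3, w4}; □¬q → □q there: w0:T, w1:T, w3:T, w4:T. ✓
w4: successors {w3, w4, w5}; □¬q → □q there: w3:T, w4:T, w5:T. ✓
w5: successors {w0, w1, w2, w3, w4, w5}; □¬q → □q there: w0:T, w1:T, w2:F, w3:T, w4:T, w5:T. ✗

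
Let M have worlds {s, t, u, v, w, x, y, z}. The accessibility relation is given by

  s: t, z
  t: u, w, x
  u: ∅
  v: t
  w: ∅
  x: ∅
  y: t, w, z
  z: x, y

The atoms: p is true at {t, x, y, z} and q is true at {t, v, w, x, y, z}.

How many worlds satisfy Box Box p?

s: successors {t, z}; Box p there: t:F, z:T. ✗
t: successors {u, w, x}; Box p there: u:T, w:T, x:T. ✓
u: no successors, so Box Box p holds vacuously. ✓
v: successors {t}; Box p there: t:F. ✗
w: no successors, so Box Box p holds vacuously. ✓
x: no successors, so Box Box p holds vacuously. ✓
y: successors {t, w, z}; Box p there: t:F, w:T, z:T. ✗
z: successors {x, y}; Box p there: x:T, y:F. ✗
Satisfying worlds: {t, u, w, x}.

4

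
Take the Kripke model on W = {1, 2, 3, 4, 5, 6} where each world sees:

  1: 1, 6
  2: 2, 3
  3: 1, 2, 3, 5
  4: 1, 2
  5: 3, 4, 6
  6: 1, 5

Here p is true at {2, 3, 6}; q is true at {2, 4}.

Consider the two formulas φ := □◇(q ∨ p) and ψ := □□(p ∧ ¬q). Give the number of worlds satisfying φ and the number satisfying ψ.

4 and 0

For □◇(q ∨ p):
1: successors {1, 6}; ◇(q ∨ p) there: 1:T, 6:F. ✗
2: successors {2, 3}; ◇(q ∨ p) there: 2:T, 3:T. ✓
3: successors {1, 2, 3, 5}; ◇(q ∨ p) there: 1:T, 2:T, 3:T, 5:T. ✓
4: successors {1, 2}; ◇(q ∨ p) there: 1:T, 2:T. ✓
5: successors {3, 4, 6}; ◇(q ∨ p) there: 3:T, 4:T, 6:F. ✗
6: successors {1, 5}; ◇(q ∨ p) there: 1:T, 5:T. ✓
— 4 worlds.
For □□(p ∧ ¬q):
1: successors {1, 6}; □(p ∧ ¬q) there: 1:F, 6:F. ✗
2: successors {2, 3}; □(p ∧ ¬q) there: 2:F, 3:F. ✗
3: successors {1, 2, 3, 5}; □(p ∧ ¬q) there: 1:F, 2:F, 3:F, 5:F. ✗
4: successors {1, 2}; □(p ∧ ¬q) there: 1:F, 2:F. ✗
5: successors {3, 4, 6}; □(p ∧ ¬q) there: 3:F, 4:F, 6:F. ✗
6: successors {1, 5}; □(p ∧ ¬q) there: 1:F, 5:F. ✗
— 0 worlds.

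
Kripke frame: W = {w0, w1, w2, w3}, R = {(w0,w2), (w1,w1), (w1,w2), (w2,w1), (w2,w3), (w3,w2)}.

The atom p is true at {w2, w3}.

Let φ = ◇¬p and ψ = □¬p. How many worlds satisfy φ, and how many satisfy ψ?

For ◇¬p:
w0: successors {w2}; ¬p there: w2:F. ✗
w1: successors {w1, w2}; ¬p there: w1:T, w2:F. ✓
w2: successors {w1, w3}; ¬p there: w1:T, w3:F. ✓
w3: successors {w2}; ¬p there: w2:F. ✗
— 2 worlds.
For □¬p:
w0: successors {w2}; ¬p there: w2:F. ✗
w1: successors {w1, w2}; ¬p there: w1:T, w2:F. ✗
w2: successors {w1, w3}; ¬p there: w1:T, w3:F. ✗
w3: successors {w2}; ¬p there: w2:F. ✗
— 0 worlds.

2 and 0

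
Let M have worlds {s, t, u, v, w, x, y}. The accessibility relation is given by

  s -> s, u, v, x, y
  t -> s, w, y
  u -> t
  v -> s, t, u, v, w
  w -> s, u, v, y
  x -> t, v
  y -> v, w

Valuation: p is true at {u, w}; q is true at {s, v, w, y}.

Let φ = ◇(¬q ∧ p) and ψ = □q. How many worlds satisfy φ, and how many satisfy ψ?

For ◇(¬q ∧ p):
s: successors {s, u, v, x, y}; ¬q ∧ p there: s:F, u:T, v:F, x:F, y:F. ✓
t: successors {s, w, y}; ¬q ∧ p there: s:F, w:F, y:F. ✗
u: successors {t}; ¬q ∧ p there: t:F. ✗
v: successors {s, t, u, v, w}; ¬q ∧ p there: s:F, t:F, u:T, v:F, w:F. ✓
w: successors {s, u, v, y}; ¬q ∧ p there: s:F, u:T, v:F, y:F. ✓
x: successors {t, v}; ¬q ∧ p there: t:F, v:F. ✗
y: successors {v, w}; ¬q ∧ p there: v:F, w:F. ✗
— 3 worlds.
For □q:
s: successors {s, u, v, x, y}; q there: s:T, u:F, v:T, x:F, y:T. ✗
t: successors {s, w, y}; q there: s:T, w:T, y:T. ✓
u: successors {t}; q there: t:F. ✗
v: successors {s, t, u, v, w}; q there: s:T, t:F, u:F, v:T, w:T. ✗
w: successors {s, u, v, y}; q there: s:T, u:F, v:T, y:T. ✗
x: successors {t, v}; q there: t:F, v:T. ✗
y: successors {v, w}; q there: v:T, w:T. ✓
— 2 worlds.

3 and 2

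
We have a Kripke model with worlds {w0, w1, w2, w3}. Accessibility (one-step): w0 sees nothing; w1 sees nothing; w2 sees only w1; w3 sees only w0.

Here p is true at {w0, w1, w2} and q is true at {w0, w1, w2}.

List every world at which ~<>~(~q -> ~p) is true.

{w0, w1, w2, w3}

w0: <>~(~q -> ~p) is F. ✓
w1: <>~(~q -> ~p) is F. ✓
w2: <>~(~q -> ~p) is F. ✓
w3: <>~(~q -> ~p) is F. ✓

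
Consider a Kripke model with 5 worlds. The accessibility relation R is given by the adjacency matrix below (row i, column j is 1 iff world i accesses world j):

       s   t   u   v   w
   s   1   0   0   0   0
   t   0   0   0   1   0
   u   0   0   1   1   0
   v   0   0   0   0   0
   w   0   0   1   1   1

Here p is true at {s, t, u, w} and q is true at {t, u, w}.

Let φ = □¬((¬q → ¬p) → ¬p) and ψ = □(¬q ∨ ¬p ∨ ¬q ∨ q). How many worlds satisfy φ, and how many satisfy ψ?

For □¬((¬q → ¬p) → ¬p):
s: successors {s}; ¬((¬q → ¬p) → ¬p) there: s:F. ✗
t: successors {v}; ¬((¬q → ¬p) → ¬p) there: v:F. ✗
u: successors {u, v}; ¬((¬q → ¬p) → ¬p) there: u:T, v:F. ✗
v: no successors, so □¬((¬q → ¬p) → ¬p) holds vacuously. ✓
w: successors {u, v, w}; ¬((¬q → ¬p) → ¬p) there: u:T, v:F, w:T. ✗
— 1 world.
For □(¬q ∨ ¬p ∨ ¬q ∨ q):
s: successors {s}; ¬q ∨ ¬p ∨ ¬q ∨ q there: s:T. ✓
t: successors {v}; ¬q ∨ ¬p ∨ ¬q ∨ q there: v:T. ✓
u: successors {u, v}; ¬q ∨ ¬p ∨ ¬q ∨ q there: u:T, v:T. ✓
v: no successors, so □(¬q ∨ ¬p ∨ ¬q ∨ q) holds vacuously. ✓
w: successors {u, v, w}; ¬q ∨ ¬p ∨ ¬q ∨ q there: u:T, v:T, w:T. ✓
— 5 worlds.

1 and 5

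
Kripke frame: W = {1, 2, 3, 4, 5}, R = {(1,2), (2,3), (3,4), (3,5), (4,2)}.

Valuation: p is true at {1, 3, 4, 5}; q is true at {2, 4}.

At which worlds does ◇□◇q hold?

{1, 3, 4}

1: successors {2}; □◇q there: 2:T. ✓
2: successors {3}; □◇q there: 3:F. ✗
3: successors {4, 5}; □◇q there: 4:F, 5:T. ✓
4: successors {2}; □◇q there: 2:T. ✓
5: no successors, so ◇□◇q fails. ✗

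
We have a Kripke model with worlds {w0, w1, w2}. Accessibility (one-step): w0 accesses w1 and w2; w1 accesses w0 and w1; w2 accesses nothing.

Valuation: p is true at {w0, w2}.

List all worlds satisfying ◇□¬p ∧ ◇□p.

w0: ◇□¬p is T, ◇□p is T. ✓
w1: ◇□¬p is F, ◇□p is F. ✗
w2: ◇□¬p is F, ◇□p is F. ✗

{w0}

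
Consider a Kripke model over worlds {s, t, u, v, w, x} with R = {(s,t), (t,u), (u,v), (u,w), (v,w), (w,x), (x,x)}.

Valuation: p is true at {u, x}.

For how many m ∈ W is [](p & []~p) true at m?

s: successors {t}; p & []~p there: t:F. ✗
t: successors {u}; p & []~p there: u:T. ✓
u: successors {v, w}; p & []~p there: v:F, w:F. ✗
v: successors {w}; p & []~p there: w:F. ✗
w: successors {x}; p & []~p there: x:F. ✗
x: successors {x}; p & []~p there: x:F. ✗
Satisfying worlds: {t}.

1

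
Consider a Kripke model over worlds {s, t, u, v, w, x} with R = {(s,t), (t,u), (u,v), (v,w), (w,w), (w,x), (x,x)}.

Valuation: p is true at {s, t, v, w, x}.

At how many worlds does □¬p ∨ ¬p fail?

4

s: □¬p is F, ¬p is F. ✗
t: □¬p is T, ¬p is F. ✓
u: □¬p is F, ¬p is T. ✓
v: □¬p is F, ¬p is F. ✗
w: □¬p is F, ¬p is F. ✗
x: □¬p is F, ¬p is F. ✗
Satisfying worlds: {t, u}.
So □¬p ∨ ¬p fails at the other 4 worlds.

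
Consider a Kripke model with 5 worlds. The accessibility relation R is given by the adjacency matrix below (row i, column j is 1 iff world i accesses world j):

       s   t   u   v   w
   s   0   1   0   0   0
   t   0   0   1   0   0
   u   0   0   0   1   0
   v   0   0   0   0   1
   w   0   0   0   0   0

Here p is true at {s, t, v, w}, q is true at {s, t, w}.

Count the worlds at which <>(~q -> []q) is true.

3

s: successors {t}; ~q -> []q there: t:T. ✓
t: successors {u}; ~q -> []q there: u:F. ✗
u: successors {v}; ~q -> []q there: v:T. ✓
v: successors {w}; ~q -> []q there: w:T. ✓
w: no successors, so <>(~q -> []q) fails. ✗
Satisfying worlds: {s, u, v}.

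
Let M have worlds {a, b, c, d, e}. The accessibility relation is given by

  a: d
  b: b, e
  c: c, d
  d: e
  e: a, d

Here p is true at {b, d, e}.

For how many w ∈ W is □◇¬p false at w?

4

a: successors {d}; ◇¬p there: d:F. ✗
b: successors {b, e}; ◇¬p there: b:F, e:T. ✗
c: successors {c, d}; ◇¬p there: c:T, d:F. ✗
d: successors {e}; ◇¬p there: e:T. ✓
e: successors {a, d}; ◇¬p there: a:F, d:F. ✗
Satisfying worlds: {d}.
So □◇¬p fails at the other 4 worlds.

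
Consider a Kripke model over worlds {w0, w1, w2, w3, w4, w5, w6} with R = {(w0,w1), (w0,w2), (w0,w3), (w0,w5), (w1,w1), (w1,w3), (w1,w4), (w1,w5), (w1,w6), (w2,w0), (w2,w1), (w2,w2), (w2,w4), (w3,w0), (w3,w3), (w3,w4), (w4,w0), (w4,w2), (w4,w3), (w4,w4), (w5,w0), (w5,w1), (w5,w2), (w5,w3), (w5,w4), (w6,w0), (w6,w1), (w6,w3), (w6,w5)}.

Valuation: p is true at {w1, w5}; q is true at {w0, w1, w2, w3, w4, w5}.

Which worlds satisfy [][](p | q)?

w0: successors {w1, w2, w3, w5}; [](p | q) there: w1:F, w2:T, w3:T, w5:T. ✗
w1: successors {w1, w3, w4, w5, w6}; [](p | q) there: w1:F, w3:T, w4:T, w5:T, w6:T. ✗
w2: successors {w0, w1, w2, w4}; [](p | q) there: w0:T, w1:F, w2:T, w4:T. ✗
w3: successors {w0, w3, w4}; [](p | q) there: w0:T, w3:T, w4:T. ✓
w4: successors {w0, w2, w3, w4}; [](p | q) there: w0:T, w2:T, w3:T, w4:T. ✓
w5: successors {w0, w1, w2, w3, w4}; [](p | q) there: w0:T, w1:F, w2:T, w3:T, w4:T. ✗
w6: successors {w0, w1, w3, w5}; [](p | q) there: w0:T, w1:F, w3:T, w5:T. ✗

{w3, w4}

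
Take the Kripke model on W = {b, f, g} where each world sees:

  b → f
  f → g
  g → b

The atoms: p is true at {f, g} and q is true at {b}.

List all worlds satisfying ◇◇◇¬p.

{b}

b: successors {f}; ◇◇¬p there: f:T. ✓
f: successors {g}; ◇◇¬p there: g:F. ✗
g: successors {b}; ◇◇¬p there: b:F. ✗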